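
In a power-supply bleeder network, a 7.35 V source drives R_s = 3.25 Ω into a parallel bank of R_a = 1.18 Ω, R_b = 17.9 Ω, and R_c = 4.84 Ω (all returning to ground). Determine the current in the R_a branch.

Equivalent of the parallel group: R_p = 0.9010 Ω.
V_A by voltage divider: V_A = 7.35 × 0.9010/(3.25 + 0.9010) = 1.595 V.
Branch current I = V_A/R_a = 1.595/1.18 = 1.352 A.

I ≈ 1.35 A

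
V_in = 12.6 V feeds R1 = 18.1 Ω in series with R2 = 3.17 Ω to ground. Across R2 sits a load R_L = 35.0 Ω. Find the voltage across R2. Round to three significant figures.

The load sits in parallel with R2, giving an effective lower resistance R2' = R2·R_L/(R2+R_L) = 2.907 Ω.
Then V_out = V_in · R2'/(R1 + R2') = 12.6 × 2.907/21.01 = 1.743 V.
(Unloaded it would be 1.88 V; the load pulls it down.)

V_out ≈ 1.74 V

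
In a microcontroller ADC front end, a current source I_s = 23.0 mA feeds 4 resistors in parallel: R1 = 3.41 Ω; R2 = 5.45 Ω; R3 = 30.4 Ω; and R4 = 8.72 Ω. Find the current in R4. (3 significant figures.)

Conductances: ΣG = 1/3.41 + 1/5.45 + 1/30.4 + 1/8.72 = 0.6243 (1/Ω).
By the current-divider rule, I = I_s · G_k/ΣG = 23.0 × 0.1837 = 4.225 mA.

I ≈ 4.22 mA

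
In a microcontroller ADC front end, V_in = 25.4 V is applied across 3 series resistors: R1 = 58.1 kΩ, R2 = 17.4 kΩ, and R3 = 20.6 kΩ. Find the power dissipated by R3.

P ≈ 1.44 mW

Series current I = V_in/ΣR = 25.4/96.10 = 0.2643 mA.
P(R3) = I²·R3 = (0.2643)² × 20.6 = 1.439 mW.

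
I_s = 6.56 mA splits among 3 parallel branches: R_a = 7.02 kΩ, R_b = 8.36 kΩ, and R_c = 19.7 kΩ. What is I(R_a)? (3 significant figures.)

Conductances: ΣG = 1/7.02 + 1/8.36 + 1/19.7 = 0.3128 (1/kΩ).
By the current-divider rule, I = I_s · G_k/ΣG = 6.56 × 0.4554 = 2.987 mA.

I ≈ 2.99 mA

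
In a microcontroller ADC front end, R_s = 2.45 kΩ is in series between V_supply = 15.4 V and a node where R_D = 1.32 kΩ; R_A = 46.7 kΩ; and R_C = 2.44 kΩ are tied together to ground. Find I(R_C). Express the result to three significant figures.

I ≈ 1.61 mA

Equivalent of the parallel group: R_p = 0.8412 kΩ.
Node voltage V_A = V_supply · R_p/(R_s + R_p) = 15.4 × 0.2556 = 3.936 V.
Branch current I = V_A/R_C = 3.936/2.44 = 1.613 mA.
(Equivalently: I_total = 4.679 mA, then current-divider fraction G_k/ΣG = 0.3447.)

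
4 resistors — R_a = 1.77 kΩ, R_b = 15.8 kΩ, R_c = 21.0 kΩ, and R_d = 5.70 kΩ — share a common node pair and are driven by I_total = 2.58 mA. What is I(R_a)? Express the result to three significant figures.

I ≈ 1.71 mA

Conductances: ΣG = 1/1.77 + 1/15.8 + 1/21.0 + 1/5.70 = 0.8513 (1/kΩ).
Current divider: I(R_a) = I_total · G_k/ΣG = 2.58 × (0.5650/0.8513) = 2.58 × 0.6636 = 1.712 mA.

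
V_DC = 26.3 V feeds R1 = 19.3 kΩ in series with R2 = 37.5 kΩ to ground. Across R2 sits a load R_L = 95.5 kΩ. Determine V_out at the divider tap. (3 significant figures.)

V_out ≈ 15.3 V

The load sits in parallel with R2, giving an effective lower resistance R2' = R2·R_L/(R2+R_L) = 26.93 kΩ.
Voltage divider with the loaded lower leg: V_out = 26.3 × 26.93/(19.3 + 26.93) = 26.3 × 0.5825 = 15.32 V.
(Unloaded it would be 17.4 V; the load pulls it down.)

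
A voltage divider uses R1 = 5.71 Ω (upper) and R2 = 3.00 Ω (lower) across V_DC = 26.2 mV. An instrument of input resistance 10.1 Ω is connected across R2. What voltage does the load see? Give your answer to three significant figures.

V_out ≈ 7.55 mV

First combine the lower leg with the load: R2 ‖ R_L = 2.313 Ω.
Now apply the divider: V_out = 26.2 × 0.2883 = 7.553 mV.
(Unloaded it would be 9.02 mV; the load pulls it down.)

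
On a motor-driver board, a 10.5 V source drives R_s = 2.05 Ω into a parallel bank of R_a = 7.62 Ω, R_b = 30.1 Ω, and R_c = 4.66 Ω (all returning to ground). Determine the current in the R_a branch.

Equivalent of the parallel group: R_p = 2.638 Ω.
Node voltage V_A = V_DC · R_p/(R_s + R_p) = 10.5 × 0.5627 = 5.909 V.
I(R_a) = V_A / R_a = 5.909/7.62 = 0.7754 A.

I ≈ 0.775 A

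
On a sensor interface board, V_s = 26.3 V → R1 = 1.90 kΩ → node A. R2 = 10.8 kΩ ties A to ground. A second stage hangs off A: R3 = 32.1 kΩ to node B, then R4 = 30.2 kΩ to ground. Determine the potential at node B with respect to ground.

Looking into the second stage from A: R3 + R4 = 62.30 kΩ appears in parallel with R2.
R2 ‖ (R3+R4) = 9.204 kΩ.
So V_A = 26.3 × 0.8289 = 21.80 V.
Stage 2 is unloaded, so V_B = V_A · R4/(R3+R4) = 21.80 × 30.2/62.30 = 10.57 V.

V_B ≈ 10.6 V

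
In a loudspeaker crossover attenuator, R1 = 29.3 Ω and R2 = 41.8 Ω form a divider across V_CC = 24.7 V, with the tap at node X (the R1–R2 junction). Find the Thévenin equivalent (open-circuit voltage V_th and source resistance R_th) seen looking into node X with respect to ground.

Open-circuit (no load on X): V_th = V_CC · R2/(R1 + R2) = 24.7 × 41.8/(29.30 + 41.8) = 14.52 V.
Looking into X with the source shorted: R_th = R1·R2/(R1+R2) = 29.30 × 41.8/71.10 = 17.23 Ω.

V_th ≈ 14.5 V, R_th ≈ 17.2 Ω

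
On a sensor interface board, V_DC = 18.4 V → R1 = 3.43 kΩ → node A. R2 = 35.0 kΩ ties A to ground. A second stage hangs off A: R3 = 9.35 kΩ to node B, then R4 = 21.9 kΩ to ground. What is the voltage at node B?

Node A sees R2 in parallel with the series input of stage 2, R3 + R4 = 31.25 kΩ.
R2 ‖ (R3+R4) = 16.51 kΩ.
V_A = 18.4 × 16.51/(3.43 + 16.51) = 15.23 V.
V_B = V_A × 0.7008 = 10.68 V.

V_B ≈ 10.7 V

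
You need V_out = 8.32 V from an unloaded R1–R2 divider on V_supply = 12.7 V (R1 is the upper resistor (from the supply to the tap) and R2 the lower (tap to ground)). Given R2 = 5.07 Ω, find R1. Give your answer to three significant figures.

R1 ≈ 2.67 Ω

V_out/V_supply = R2/(R1+R2) = 0.6551.
R1 = R2·(1/k − 1) = 5.07 × 0.5264 = 2.669 Ω.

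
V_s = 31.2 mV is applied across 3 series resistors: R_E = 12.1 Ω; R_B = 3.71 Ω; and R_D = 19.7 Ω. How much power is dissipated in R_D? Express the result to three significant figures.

The common current is I = 31.2/35.51 = 0.8786 mA.
P = I²R = 0.7720 × 19.7 = 15.21 µW.

P ≈ 15.2 µW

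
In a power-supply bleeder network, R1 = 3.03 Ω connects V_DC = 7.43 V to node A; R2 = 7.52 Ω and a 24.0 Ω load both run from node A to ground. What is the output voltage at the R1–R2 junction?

R2 ‖ R_L = (7.52 × 24.0)/(7.52 + 24.0) = 5.726 Ω.
Now apply the divider: V_out = 7.43 × 0.6539 = 4.859 V.
(Unloaded it would be 5.30 V; the load pulls it down.)

V_out ≈ 4.86 V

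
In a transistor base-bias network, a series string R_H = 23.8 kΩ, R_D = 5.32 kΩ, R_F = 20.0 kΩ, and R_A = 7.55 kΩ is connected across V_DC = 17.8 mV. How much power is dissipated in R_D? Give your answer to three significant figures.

The common current is I = 17.8/56.67 = 0.3141 µA.
P(R_D) = I²·R_D = (0.3141)² × 5.32 = 0.5249 nW.

P ≈ 0.525 nW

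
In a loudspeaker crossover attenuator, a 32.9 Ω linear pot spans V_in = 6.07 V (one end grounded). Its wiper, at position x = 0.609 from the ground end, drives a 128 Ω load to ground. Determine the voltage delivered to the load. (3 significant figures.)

Lower segment x·R_p = 20.04 Ω; upper segment (1−x)·R_p = 12.86 Ω.
R_L loads the lower segment: effective lower R = 17.32 Ω.
Loaded-divider output: V_out = 6.07 × 0.5739 = 3.483 V.
(Unloaded: V_out = x·V_in = 3.70 V.)

V_out ≈ 3.48 V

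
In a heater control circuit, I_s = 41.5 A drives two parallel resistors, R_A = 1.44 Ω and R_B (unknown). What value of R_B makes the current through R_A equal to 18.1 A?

The fraction through R_A equals R_B/(R_A+R_B).
18.1/41.5 = R_B/(R_A + R_B) → R_B = R_A · (0.4361)/(1 − 0.4361) = 1.44 × 0.7735 = 1.114 Ω.

R_B ≈ 1.11 Ω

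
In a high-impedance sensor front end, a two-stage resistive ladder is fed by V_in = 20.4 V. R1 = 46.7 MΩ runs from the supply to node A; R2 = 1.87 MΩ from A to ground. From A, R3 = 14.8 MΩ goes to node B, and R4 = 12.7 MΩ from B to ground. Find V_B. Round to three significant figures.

Looking into the second stage from A: R3 + R4 = 27.50 MΩ appears in parallel with R2.
Effective lower resistance at A: R2 ‖ 27.50 = 1.751 MΩ.
So V_A = 20.4 × 0.03614 = 0.7372 V.
Stage 2 is unloaded, so V_B = V_A · R4/(R3+R4) = 0.7372 × 12.7/27.50 = 0.3405 V.

V_B ≈ 0.340 V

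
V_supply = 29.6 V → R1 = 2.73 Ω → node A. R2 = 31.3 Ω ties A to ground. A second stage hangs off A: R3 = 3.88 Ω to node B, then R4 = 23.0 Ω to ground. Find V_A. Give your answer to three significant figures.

V_A ≈ 24.9 V

Node A sees R2 in parallel with the series input of stage 2, R3 + R4 = 26.88 Ω.
Effective lower resistance at A: R2 ‖ 26.88 = 14.46 Ω.
V_A = 29.6 × 14.46/(2.73 + 14.46) = 24.90 V.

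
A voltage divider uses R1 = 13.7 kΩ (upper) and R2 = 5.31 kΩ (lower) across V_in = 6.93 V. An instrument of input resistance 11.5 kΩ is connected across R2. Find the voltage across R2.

V_out ≈ 1.45 V

The load sits in parallel with R2, giving an effective lower resistance R2' = R2·R_L/(R2+R_L) = 3.633 kΩ.
Then V_out = V_in · R2'/(R1 + R2') = 6.93 × 3.633/17.33 = 1.452 V.
(Unloaded it would be 1.94 V; the load pulls it down.)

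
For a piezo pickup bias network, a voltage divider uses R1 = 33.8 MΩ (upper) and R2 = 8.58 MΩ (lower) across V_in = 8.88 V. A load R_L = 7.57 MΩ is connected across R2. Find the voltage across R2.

V_out ≈ 0.944 V

R2 ‖ R_L = (8.58 × 7.57)/(8.58 + 7.57) = 4.022 MΩ.
Now apply the divider: V_out = 8.88 × 0.1063 = 0.9442 V.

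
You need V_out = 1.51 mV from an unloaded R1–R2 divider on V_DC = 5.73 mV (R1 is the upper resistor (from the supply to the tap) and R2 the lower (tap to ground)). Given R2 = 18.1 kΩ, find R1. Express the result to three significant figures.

R1 ≈ 50.6 kΩ

The divider ratio is R2/(R1+R2) = 1.51/5.73 = 0.2635.
R1 = R2·(1/k − 1) = 18.1 × 2.795 = 50.58 kΩ.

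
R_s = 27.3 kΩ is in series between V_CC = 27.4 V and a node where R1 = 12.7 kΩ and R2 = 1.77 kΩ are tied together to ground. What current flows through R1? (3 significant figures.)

I ≈ 0.116 mA

Combine the parallel branches: R_p = (1/12.7 + 1/1.77)⁻¹ = 1.553 kΩ.
Node voltage V_A = V_CC · R_p/(R_s + R_p) = 27.4 × 0.05384 = 1.475 V.
Branch current I = V_A/R1 = 1.475/12.7 = 0.1162 mA.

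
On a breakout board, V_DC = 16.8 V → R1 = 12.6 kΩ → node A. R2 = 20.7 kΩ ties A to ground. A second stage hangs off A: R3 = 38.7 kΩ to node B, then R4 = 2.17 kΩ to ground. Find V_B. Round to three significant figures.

V_B ≈ 0.465 V

The second stage (R3 + R4 = 40.87 kΩ) loads node A in parallel with R2.
Effective lower resistance at A: R2 ‖ 40.87 = 13.74 kΩ.
First divider: V_A = V_DC · 13.74/(12.6 + 13.74) = 8.764 V.
Then the unloaded second divider: V_B = V_A × R4/(R3+R4) = 8.764 × 0.05310 = 0.4653 V.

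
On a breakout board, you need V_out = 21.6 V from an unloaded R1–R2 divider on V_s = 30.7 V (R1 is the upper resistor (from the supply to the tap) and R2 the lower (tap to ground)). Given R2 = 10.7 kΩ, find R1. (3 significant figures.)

R1 ≈ 4.51 kΩ

V_out/V_s = R2/(R1+R2) = 0.7036.
R1 = R2·(1/k − 1) = 10.7 × 0.4213 = 4.508 kΩ.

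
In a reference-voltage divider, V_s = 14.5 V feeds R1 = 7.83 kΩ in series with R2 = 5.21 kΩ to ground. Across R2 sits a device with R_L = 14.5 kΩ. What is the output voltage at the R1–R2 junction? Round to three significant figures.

V_out ≈ 4.77 V

First combine the lower leg with the load: R2 ‖ R_L = 3.833 kΩ.
Then V_out = V_s · R2'/(R1 + R2') = 14.5 × 3.833/11.66 = 4.765 V.
(Unloaded it would be 5.79 V; the load pulls it down.)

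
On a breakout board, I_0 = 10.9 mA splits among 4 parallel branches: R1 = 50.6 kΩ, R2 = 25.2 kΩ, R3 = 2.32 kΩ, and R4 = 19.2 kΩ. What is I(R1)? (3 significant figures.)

I ≈ 0.397 mA

Total conductance ΣG = 1/50.6 + 1/25.2 + 1/2.32 + 1/19.2 = 0.5426 (units of 1/kΩ).
By the current-divider rule, I = I_0 · G_k/ΣG = 10.9 × 0.03642 = 0.3970 mA.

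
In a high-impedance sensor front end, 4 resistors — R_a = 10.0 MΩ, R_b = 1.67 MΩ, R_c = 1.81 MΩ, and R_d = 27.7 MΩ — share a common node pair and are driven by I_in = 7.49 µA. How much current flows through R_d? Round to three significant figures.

I ≈ 0.210 µA

Total conductance ΣG = 1/10.0 + 1/1.67 + 1/1.81 + 1/27.7 = 1.287 (units of 1/MΩ).
By the current-divider rule, I = I_in · G_k/ΣG = 7.49 × 0.02804 = 0.2100 µA.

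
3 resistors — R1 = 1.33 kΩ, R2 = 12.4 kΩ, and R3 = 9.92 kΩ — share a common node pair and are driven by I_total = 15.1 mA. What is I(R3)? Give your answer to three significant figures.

ΣG = 1/1.33 + 1/12.4 + 1/9.92 = 0.9333.
By the current-divider rule, I = I_total · G_k/ΣG = 15.1 × 0.1080 = 1.631 mA.

I ≈ 1.63 mA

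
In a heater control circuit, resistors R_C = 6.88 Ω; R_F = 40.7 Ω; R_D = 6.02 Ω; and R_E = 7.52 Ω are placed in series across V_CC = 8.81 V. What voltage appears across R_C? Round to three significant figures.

V ≈ 0.992 V

Total series resistance ΣR = 6.88 + 40.7 + 6.02 + 7.52 = 61.12 Ω.
By the voltage-divider rule, V = 8.81 × 6.880/61.12 = 0.9917 V.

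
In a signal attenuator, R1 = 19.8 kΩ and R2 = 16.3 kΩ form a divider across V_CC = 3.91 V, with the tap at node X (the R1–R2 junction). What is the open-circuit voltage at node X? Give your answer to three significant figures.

V_th ≈ 1.77 V

V_th is the unloaded tap voltage: V_CC · R2/(R1+R2) = 3.91 × 0.4515 = 1.765 V.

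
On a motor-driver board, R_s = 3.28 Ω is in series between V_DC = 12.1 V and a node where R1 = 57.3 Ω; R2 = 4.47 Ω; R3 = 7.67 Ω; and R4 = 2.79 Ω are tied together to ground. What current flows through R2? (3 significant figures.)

I ≈ 0.797 A

Equivalent of the parallel group: R_p = 1.370 Ω.
Node voltage V_A = V_DC · R_p/(R_s + R_p) = 12.1 × 0.2946 = 3.565 V.
Branch current I = V_A/R2 = 3.565/4.47 = 0.7975 A.
(Check via current divider: I_total = 2.602 A; share G_k/ΣG = 0.3065 → same result.)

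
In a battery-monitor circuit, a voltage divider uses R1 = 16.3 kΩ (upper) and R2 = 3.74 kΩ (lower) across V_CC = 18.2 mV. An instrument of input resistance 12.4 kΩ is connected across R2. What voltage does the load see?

The load sits in parallel with R2, giving an effective lower resistance R2' = R2·R_L/(R2+R_L) = 2.873 kΩ.
Then V_out = V_CC · R2'/(R1 + R2') = 18.2 × 2.873/19.17 = 2.727 mV.

V_out ≈ 2.73 mV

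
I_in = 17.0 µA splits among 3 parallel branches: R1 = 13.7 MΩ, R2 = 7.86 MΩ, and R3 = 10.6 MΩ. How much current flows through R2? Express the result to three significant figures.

I ≈ 7.34 µA

ΣG = 1/13.7 + 1/7.86 + 1/10.6 = 0.2946.
R2 takes the fraction G_k/ΣG = 0.1272/0.2946 = 0.4319, so I = 17.0 × 0.4319 = 7.343 µA.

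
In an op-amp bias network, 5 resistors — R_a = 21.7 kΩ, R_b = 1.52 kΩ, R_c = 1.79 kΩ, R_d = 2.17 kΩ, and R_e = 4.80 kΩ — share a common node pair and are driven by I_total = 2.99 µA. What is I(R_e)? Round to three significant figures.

Conductances: ΣG = 1/21.7 + 1/1.52 + 1/1.79 + 1/2.17 + 1/4.80 = 1.932 (1/kΩ).
Current divider: I(R_e) = I_total · G_k/ΣG = 2.99 × (0.2083/1.932) = 2.99 × 0.1078 = 0.3225 µA.

I ≈ 0.322 µA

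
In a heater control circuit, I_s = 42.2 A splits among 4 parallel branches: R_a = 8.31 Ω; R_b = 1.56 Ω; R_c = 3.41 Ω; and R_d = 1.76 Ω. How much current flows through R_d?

ΣG = 1/8.31 + 1/1.56 + 1/3.41 + 1/1.76 = 1.623.
R_d takes the fraction G_k/ΣG = 0.5682/1.623 = 0.3501, so I = 42.2 × 0.3501 = 14.78 A.

I ≈ 14.8 A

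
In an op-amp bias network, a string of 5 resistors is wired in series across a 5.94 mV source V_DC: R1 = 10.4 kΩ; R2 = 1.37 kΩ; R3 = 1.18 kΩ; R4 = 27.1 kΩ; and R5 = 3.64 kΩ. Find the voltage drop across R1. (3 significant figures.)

Total series resistance ΣR = 10.4 + 1.37 + 1.18 + 27.1 + 3.64 = 43.69 kΩ.
Voltage divider: V = V_DC · (10.40 / 43.69) = 5.94 × 0.2380 = 1.414 mV.

V ≈ 1.41 mV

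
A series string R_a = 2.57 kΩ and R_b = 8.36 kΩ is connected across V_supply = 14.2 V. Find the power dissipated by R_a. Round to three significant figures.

P ≈ 4.34 mW

ΣR = 10.93 kΩ → I = 14.2/10.93 = 1.299 mA.
V(R_a) = I·R = 3.339 V; P = V·I = 3.339 × 1.299 = 4.338 mW.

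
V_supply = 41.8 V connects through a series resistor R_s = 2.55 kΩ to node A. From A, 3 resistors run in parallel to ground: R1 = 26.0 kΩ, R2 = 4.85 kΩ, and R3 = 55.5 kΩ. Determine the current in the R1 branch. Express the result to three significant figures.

I ≈ 0.963 mA

Equivalent of the parallel group: R_p = 3.807 kΩ.
Node voltage V_A = V_supply · R_p/(R_s + R_p) = 41.8 × 0.5989 = 25.03 V.
Branch current I = V_A/R1 = 25.03/26.0 = 0.9628 mA.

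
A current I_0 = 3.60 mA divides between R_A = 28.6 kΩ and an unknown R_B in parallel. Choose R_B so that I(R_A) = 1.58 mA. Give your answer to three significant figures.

The fraction through R_A equals R_B/(R_A+R_B).
With f = 0.4389, R_B = R_A · f/(1−f) = 28.6 × 0.7822 = 22.37 kΩ.

R_B ≈ 22.4 kΩ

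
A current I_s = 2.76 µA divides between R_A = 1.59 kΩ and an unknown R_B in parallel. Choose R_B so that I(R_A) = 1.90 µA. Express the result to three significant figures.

Two-branch current divider: I_A = I_s · R_B/(R_A + R_B).
1.90/2.76 = R_B/(R_A + R_B) → R_B = R_A · (0.6884)/(1 − 0.6884) = 1.59 × 2.209 = 3.513 kΩ.

R_B ≈ 3.51 kΩ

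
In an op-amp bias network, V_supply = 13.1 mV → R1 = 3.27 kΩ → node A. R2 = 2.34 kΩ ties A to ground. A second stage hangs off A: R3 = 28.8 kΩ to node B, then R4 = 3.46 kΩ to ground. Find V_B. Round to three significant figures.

V_B ≈ 0.562 mV

Node A sees R2 in parallel with the series input of stage 2, R3 + R4 = 32.26 kΩ.
R2 ‖ (R3+R4) = 2.182 kΩ.
V_A = 13.1 × 2.182/(3.27 + 2.182) = 5.243 mV.
V_B = V_A × 0.1073 = 0.5623 mV.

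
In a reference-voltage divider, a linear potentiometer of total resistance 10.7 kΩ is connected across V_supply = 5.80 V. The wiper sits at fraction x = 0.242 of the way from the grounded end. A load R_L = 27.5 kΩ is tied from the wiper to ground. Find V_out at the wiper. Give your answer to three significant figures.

Split the track: R_lower = x·R_p = 2.589 kΩ, R_upper = (1−x)·R_p = 8.111 kΩ.
R_L loads the lower segment: effective lower R = 2.367 kΩ.
Then V_out = V_supply · 2.367/(8.111 + 2.367) = 1.310 V.

V_out ≈ 1.31 V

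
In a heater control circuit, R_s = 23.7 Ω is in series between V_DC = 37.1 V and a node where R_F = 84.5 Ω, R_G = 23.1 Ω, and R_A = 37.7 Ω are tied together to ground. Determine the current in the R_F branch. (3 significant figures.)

Parallel bank: R_p = 1/(1/84.5 + 1/23.1 + 1/37.7) = 12.25 Ω.
V_A = 37.1 × 12.25/35.95 = 12.64 V.
Branch current I = V_A/R_F = 12.64/84.5 = 0.1496 A.
(Check via current divider: I_total = 1.032 A; share G_k/ΣG = 0.1449 → same result.)

I ≈ 0.150 A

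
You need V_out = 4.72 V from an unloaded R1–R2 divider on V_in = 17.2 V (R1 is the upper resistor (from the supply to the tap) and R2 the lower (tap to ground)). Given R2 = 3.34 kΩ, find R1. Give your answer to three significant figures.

The divider ratio is R2/(R1+R2) = 4.72/17.2 = 0.2744.
So R1 = R2 · (V_in/V_out − 1) = 3.34 × (17.2/4.72 − 1) = 3.34 × 2.644 = 8.831 kΩ.

R1 ≈ 8.83 kΩ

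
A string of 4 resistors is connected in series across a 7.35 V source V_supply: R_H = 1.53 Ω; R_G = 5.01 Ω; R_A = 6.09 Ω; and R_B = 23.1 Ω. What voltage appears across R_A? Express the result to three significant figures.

V ≈ 1.25 V

Series total: ΣR = 1.53 + 5.01 + 6.09 + 23.1 = 35.73 Ω.
Voltage divider: V = V_supply · (6.090 / 35.73) = 7.35 × 0.1704 = 1.253 V.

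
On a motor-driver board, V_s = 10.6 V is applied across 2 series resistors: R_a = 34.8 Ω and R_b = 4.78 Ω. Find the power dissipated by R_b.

ΣR = 39.58 Ω → I = 10.6/39.58 = 0.2678 A.
P = I²R = 0.07172 × 4.78 = 0.3428 W.

P ≈ 0.343 W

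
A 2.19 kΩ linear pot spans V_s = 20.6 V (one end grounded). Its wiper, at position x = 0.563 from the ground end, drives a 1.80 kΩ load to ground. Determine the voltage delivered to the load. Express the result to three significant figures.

V_out ≈ 8.93 V

Lower segment x·R_p = 1.233 kΩ; upper segment (1−x)·R_p = 0.9570 kΩ.
(x·R_p) ‖ R_L = 0.7317 kΩ.
V_out = 20.6 × 0.7317/(0.9570 + 0.7317) = 8.926 V.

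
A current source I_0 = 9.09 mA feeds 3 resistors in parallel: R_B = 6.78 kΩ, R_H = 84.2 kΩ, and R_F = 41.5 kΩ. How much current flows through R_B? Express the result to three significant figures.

I ≈ 7.31 mA

Total conductance ΣG = 1/6.78 + 1/84.2 + 1/41.5 = 0.1835 (units of 1/kΩ).
R_B takes the fraction G_k/ΣG = 0.1475/0.1835 = 0.8039, so I = 9.09 × 0.8039 = 7.308 mA.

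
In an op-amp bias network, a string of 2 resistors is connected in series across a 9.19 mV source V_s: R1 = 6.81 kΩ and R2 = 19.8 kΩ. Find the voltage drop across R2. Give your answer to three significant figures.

ΣR = 6.81 + 19.8 = 26.61 kΩ.
V = V_s · R/ΣR = 9.19 × 0.7441 = 6.838 mV.

V ≈ 6.84 mV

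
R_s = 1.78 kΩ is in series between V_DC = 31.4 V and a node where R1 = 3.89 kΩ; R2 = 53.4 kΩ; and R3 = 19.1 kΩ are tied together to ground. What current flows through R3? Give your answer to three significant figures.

I ≈ 1.04 mA

Equivalent of the parallel group: R_p = 3.047 kΩ.
V_A by voltage divider: V_A = 31.4 × 3.047/(1.78 + 3.047) = 19.82 V.
I(R3) = V_A / R3 = 19.82/19.1 = 1.038 mA.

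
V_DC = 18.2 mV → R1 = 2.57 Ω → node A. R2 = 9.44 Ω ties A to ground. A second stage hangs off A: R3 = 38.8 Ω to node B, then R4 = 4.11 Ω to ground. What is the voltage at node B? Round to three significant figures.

V_B ≈ 1.31 mV

The second stage (R3 + R4 = 42.91 Ω) loads node A in parallel with R2.
R2 ‖ (R3+R4) = 7.738 Ω.
V_A = 18.2 × 7.738/(2.57 + 7.738) = 13.66 mV.
V_B = V_A × 0.09578 = 1.309 mV.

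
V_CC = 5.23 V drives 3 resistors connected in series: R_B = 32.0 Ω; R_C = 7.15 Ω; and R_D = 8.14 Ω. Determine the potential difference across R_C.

V ≈ 0.791 V

ΣR = 32.0 + 7.15 + 8.14 = 47.29 Ω.
By the voltage-divider rule, V = 5.23 × 7.150/47.29 = 0.7907 V.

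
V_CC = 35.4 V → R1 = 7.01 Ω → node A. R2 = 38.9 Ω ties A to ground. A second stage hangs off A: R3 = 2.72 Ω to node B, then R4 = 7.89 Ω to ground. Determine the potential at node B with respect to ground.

V_B ≈ 14.3 V

The second stage (R3 + R4 = 10.61 Ω) loads node A in parallel with R2.
R2 ‖ (R3+R4) = 8.336 Ω.
First divider: V_A = V_CC · 8.336/(7.01 + 8.336) = 19.23 V.
V_B = V_A × 0.7436 = 14.30 V.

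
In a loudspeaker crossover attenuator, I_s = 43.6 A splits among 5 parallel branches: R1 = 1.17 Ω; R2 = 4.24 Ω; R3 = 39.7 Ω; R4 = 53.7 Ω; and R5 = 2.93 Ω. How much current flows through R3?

ΣG = 1/1.17 + 1/4.24 + 1/39.7 + 1/53.7 + 1/2.93 = 1.476.
By the current-divider rule, I = I_s · G_k/ΣG = 43.6 × 0.01707 = 0.7442 A.

I ≈ 0.744 A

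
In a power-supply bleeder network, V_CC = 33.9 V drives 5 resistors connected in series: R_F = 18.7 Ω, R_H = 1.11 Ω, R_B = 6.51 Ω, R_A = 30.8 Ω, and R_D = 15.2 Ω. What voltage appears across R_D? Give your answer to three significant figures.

Series total: ΣR = 18.7 + 1.11 + 6.51 + 30.8 + 15.2 = 72.32 Ω.
V = V_CC · R/ΣR = 33.9 × 0.2102 = 7.125 V.

V ≈ 7.12 V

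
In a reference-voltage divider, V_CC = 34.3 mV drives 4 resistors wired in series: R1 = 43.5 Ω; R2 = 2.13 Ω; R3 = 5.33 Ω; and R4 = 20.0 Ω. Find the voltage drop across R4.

Total series resistance ΣR = 43.5 + 2.13 + 5.33 + 20.0 = 70.96 Ω.
Voltage divider: V = V_CC · (20.00 / 70.96) = 34.3 × 0.2818 = 9.667 mV.

V ≈ 9.67 mV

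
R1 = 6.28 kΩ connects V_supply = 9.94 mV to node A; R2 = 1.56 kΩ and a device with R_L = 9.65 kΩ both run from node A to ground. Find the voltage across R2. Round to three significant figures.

V_out ≈ 1.75 mV

R2 ‖ R_L = (1.56 × 9.65)/(1.56 + 9.65) = 1.343 kΩ.
Voltage divider with the loaded lower leg: V_out = 9.94 × 1.343/(6.28 + 1.343) = 9.94 × 0.1762 = 1.751 mV.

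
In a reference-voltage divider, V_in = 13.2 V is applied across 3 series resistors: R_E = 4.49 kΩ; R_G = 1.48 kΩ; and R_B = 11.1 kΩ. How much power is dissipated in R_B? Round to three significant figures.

ΣR = 17.07 kΩ → I = 13.2/17.07 = 0.7733 mA.
P(R_B) = I²·R_B = (0.7733)² × 11.1 = 6.637 mW.

P ≈ 6.64 mW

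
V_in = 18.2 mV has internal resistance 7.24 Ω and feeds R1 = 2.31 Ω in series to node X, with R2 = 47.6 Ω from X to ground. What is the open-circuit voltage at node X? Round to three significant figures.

V_th ≈ 15.2 mV

R1' = 7.24 + 2.31 = 9.550 Ω (source resistance + R1).
V_th is the unloaded tap voltage: V_in · R2/(R1'+R2) = 18.2 × 0.8329 = 15.16 mV.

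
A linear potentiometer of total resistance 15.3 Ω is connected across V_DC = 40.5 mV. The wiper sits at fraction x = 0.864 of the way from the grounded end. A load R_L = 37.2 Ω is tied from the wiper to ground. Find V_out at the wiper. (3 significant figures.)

V_out ≈ 33.4 mV

The pot divides into 2.081 Ω above the wiper and 13.22 Ω below.
(x·R_p) ‖ R_L = 9.753 Ω.
Loaded-divider output: V_out = 40.5 × 0.8242 = 33.38 mV.
(Unloaded: V_out = x·V_DC = 35.0 mV.)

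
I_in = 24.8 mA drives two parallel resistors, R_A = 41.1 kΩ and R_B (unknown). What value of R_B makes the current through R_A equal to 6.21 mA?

The fraction through R_A equals R_B/(R_A+R_B).
6.21/24.8 = R_B/(R_A + R_B) → R_B = R_A · (0.2504)/(1 − 0.2504) = 41.1 × 0.3341 = 13.73 kΩ.

R_B ≈ 13.7 kΩ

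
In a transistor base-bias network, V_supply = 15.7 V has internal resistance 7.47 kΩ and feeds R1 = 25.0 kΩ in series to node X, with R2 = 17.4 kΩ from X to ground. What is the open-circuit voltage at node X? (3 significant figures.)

R1' = 7.47 + 25.0 = 32.47 kΩ (source resistance + R1).
V_th is the unloaded tap voltage: V_supply · R2/(R1'+R2) = 15.7 × 0.3489 = 5.478 V.

V_th ≈ 5.48 V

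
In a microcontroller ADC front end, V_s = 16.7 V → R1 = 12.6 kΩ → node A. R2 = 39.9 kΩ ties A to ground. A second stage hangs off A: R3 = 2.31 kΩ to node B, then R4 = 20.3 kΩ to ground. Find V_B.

The second stage (R3 + R4 = 22.61 kΩ) loads node A in parallel with R2.
Effective lower resistance at A: R2 ‖ 22.61 = 14.43 kΩ.
So V_A = 16.7 × 0.5339 = 8.916 V.
Then the unloaded second divider: V_B = V_A × R4/(R3+R4) = 8.916 × 0.8978 = 8.005 V.

V_B ≈ 8.00 V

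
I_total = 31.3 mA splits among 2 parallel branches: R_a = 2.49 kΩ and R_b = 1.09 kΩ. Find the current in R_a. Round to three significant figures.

I ≈ 9.53 mA

For two parallel branches, I_k = I_total · (other R)/(sum of R).
So I = 31.3 × 1.09/3.580 = 9.530 mA.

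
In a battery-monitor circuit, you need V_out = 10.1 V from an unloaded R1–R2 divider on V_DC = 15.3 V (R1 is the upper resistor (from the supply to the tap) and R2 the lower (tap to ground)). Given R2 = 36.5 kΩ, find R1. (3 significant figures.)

R1 ≈ 18.8 kΩ

V_out/V_DC = R2/(R1+R2) = 0.6601.
Rearranging, R1 = R2·(1−k)/k = 36.5 × 0.5149 = 18.79 kΩ.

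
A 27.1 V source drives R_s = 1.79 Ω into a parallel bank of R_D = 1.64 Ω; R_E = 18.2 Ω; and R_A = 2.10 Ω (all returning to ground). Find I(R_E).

Combine the parallel branches: R_p = (1/1.64 + 1/18.2 + 1/2.10)⁻¹ = 0.8765 Ω.
V_A by voltage divider: V_A = 27.1 × 0.8765/(1.79 + 0.8765) = 8.908 V.
I(R_E) = V_A / R_E = 8.908/18.2 = 0.4895 A.
(Equivalently: I_total = 10.16 A, then current-divider fraction G_k/ΣG = 0.04816.)

I ≈ 0.489 A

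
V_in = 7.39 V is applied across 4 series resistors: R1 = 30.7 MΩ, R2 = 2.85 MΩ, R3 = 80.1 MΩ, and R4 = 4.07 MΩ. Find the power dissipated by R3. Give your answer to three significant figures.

The common current is I = 7.39/117.7 = 0.06278 µA.
P = I²R = 0.003941 × 80.1 = 0.3157 µW.

P ≈ 0.316 µW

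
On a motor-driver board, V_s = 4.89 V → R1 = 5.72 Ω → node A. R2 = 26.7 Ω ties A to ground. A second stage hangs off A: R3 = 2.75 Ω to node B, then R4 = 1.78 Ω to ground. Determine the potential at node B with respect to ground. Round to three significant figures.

V_B ≈ 0.776 V

Node A sees R2 in parallel with the series input of stage 2, R3 + R4 = 4.530 Ω.
R2 ‖ (R3+R4) = 3.873 Ω.
V_A = 4.89 × 3.873/(5.72 + 3.873) = 1.974 V.
Then the unloaded second divider: V_B = V_A × R4/(R3+R4) = 1.974 × 0.3929 = 0.7757 V.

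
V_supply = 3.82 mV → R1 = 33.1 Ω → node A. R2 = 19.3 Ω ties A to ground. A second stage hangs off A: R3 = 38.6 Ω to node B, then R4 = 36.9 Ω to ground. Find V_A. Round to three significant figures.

The second stage (R3 + R4 = 75.50 Ω) loads node A in parallel with R2.
Effective lower resistance at A: R2 ‖ 75.50 = 15.37 Ω.
So V_A = 3.82 × 0.3171 = 1.211 mV.

V_A ≈ 1.21 mV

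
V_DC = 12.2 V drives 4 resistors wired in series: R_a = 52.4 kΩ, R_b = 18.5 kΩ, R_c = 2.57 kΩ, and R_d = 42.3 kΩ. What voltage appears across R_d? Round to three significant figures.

Series total: ΣR = 52.4 + 18.5 + 2.57 + 42.3 = 115.8 kΩ.
Voltage divider: V = V_DC · (42.30 / 115.8) = 12.2 × 0.3654 = 4.458 V.

V ≈ 4.46 V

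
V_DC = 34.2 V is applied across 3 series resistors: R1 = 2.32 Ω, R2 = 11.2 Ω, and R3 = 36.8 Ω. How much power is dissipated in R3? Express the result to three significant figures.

P ≈ 17.0 W

The common current is I = 34.2/50.32 = 0.6797 A.
P = I²R = 0.4619 × 36.8 = 17.00 W.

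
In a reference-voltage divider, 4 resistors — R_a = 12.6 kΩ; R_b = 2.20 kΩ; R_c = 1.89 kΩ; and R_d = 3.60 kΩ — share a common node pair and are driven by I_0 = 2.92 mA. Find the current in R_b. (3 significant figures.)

I ≈ 0.990 mA

ΣG = 1/12.6 + 1/2.20 + 1/1.89 + 1/3.60 = 1.341.
By the current-divider rule, I = I_0 · G_k/ΣG = 2.92 × 0.3390 = 0.9899 mA.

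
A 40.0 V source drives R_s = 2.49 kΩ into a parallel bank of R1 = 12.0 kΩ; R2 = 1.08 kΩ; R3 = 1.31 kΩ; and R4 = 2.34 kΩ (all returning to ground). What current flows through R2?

Equivalent of the parallel group: R_p = 0.4546 kΩ.
Node voltage V_A = V_CC · R_p/(R_s + R_p) = 40.0 × 0.1544 = 6.175 V.
Branch current I = V_A/R2 = 6.175/1.08 = 5.717 mA.

I ≈ 5.72 mA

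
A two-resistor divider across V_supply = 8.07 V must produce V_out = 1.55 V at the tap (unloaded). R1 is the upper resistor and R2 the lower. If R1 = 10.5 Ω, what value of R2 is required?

Required fraction k = V_out/V_supply = 0.1921.
Rearranging, R2 = R1·k/(1−k) = 10.5 × 0.2377 = 2.496 Ω.

R2 ≈ 2.50 Ω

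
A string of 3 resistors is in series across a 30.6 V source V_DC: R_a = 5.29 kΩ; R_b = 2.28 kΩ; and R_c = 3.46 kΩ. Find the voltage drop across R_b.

ΣR = 5.29 + 2.28 + 3.46 = 11.03 kΩ.
V = V_DC · R/ΣR = 30.6 × 0.2067 = 6.325 V.

V ≈ 6.33 V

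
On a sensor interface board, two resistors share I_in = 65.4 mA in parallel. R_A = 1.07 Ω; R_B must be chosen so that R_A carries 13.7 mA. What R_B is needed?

Two-branch current divider: I_A = I_in · R_B/(R_A + R_B).
13.7/65.4 = R_B/(R_A + R_B) → R_B = R_A · (0.2095)/(1 − 0.2095) = 1.07 × 0.2650 = 0.2835 Ω.

R_B ≈ 0.284 Ω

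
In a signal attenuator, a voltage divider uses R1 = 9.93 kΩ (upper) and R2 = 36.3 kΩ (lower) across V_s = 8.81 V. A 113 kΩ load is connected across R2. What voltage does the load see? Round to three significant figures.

V_out ≈ 6.47 V

R2 ‖ R_L = (36.3 × 113)/(36.3 + 113) = 27.47 kΩ.
Now apply the divider: V_out = 8.81 × 0.7345 = 6.471 V.
(Unloaded it would be 6.92 V; the load pulls it down.)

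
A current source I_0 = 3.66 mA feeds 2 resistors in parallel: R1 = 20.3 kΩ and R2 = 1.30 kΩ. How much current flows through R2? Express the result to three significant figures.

Two-branch current divider: I_k = I_0 · R_other/(R_1 + R_2).
I(R2) = 3.66 × 20.3/(20.3 + 1.30) = 3.66 × 0.9398 = 3.440 mA.

I ≈ 3.44 mA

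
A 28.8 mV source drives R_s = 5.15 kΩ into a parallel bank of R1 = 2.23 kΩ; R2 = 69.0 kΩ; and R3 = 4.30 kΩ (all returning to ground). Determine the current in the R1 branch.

I ≈ 2.82 µA

Combine the parallel branches: R_p = (1/2.23 + 1/69.0 + 1/4.30)⁻¹ = 1.438 kΩ.
V_A by voltage divider: V_A = 28.8 × 1.438/(5.15 + 1.438) = 6.286 mV.
Branch current I = V_A/R1 = 6.286/2.23 = 2.819 µA.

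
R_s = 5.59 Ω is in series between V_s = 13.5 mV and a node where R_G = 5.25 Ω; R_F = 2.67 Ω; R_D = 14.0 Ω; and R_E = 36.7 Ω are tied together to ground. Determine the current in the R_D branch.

Parallel bank: R_p = 1/(1/5.25 + 1/2.67 + 1/14.0 + 1/36.7) = 1.507 Ω.
V_A by voltage divider: V_A = 13.5 × 1.507/(5.59 + 1.507) = 2.866 mV.
I(R_D) = V_A / R_D = 2.866/14.0 = 0.2047 mA.
(Check via current divider: I_total = 1.902 mA; share G_k/ΣG = 0.1076 → same result.)

I ≈ 0.205 mA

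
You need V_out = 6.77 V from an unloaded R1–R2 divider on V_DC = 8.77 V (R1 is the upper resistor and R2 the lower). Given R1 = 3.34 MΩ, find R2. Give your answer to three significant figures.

R2 ≈ 11.3 MΩ

Required fraction k = V_out/V_DC = 0.7719.
Rearranging, R2 = R1·k/(1−k) = 3.34 × 3.385 = 11.31 MΩ.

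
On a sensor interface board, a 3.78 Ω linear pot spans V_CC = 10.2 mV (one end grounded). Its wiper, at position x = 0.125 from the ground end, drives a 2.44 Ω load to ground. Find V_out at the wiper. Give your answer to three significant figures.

Lower segment x·R_p = 0.4725 Ω; upper segment (1−x)·R_p = 3.307 Ω.
Lower segment in parallel with the load: 0.4725 ‖ 2.44 = 0.3958 Ω.
V_out = 10.2 × 0.3958/(3.307 + 0.3958) = 1.090 mV.
(Unloaded: V_out = x·V_CC = 1.27 mV.)

V_out ≈ 1.09 mV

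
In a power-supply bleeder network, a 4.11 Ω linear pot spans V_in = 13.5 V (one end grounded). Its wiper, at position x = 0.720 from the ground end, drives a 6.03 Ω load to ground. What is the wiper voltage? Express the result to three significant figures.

V_out ≈ 8.55 V

The pot divides into 1.151 Ω above the wiper and 2.959 Ω below.
(x·R_p) ‖ R_L = 1.985 Ω.
Then V_out = V_in · 1.985/(1.151 + 1.985) = 8.546 V.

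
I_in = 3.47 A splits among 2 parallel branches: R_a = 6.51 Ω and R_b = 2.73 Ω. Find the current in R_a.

Two-branch current divider: I_k = I_in · R_other/(R_1 + R_2).
I(R_a) = 3.47 × 2.73/(6.51 + 2.73) = 3.47 × 0.2955 = 1.025 A.

I ≈ 1.03 A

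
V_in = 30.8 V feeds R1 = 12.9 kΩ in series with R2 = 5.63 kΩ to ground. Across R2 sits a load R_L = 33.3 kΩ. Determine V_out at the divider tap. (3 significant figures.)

First combine the lower leg with the load: R2 ‖ R_L = 4.816 kΩ.
Voltage divider with the loaded lower leg: V_out = 30.8 × 4.816/(12.9 + 4.816) = 30.8 × 0.2718 = 8.373 V.
(Unloaded it would be 9.36 V; the load pulls it down.)

V_out ≈ 8.37 V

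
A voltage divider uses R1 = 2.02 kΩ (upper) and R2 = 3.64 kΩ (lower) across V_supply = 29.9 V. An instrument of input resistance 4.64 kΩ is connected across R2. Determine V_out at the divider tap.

R2 ‖ R_L = (3.64 × 4.64)/(3.64 + 4.64) = 2.040 kΩ.
Now apply the divider: V_out = 29.9 × 0.5024 = 15.02 V.

V_out ≈ 15.0 V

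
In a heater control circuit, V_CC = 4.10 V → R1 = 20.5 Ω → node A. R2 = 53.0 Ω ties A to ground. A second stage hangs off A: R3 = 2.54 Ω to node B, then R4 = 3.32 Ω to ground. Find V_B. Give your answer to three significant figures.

The second stage (R3 + R4 = 5.860 Ω) loads node A in parallel with R2.
R2 ‖ (R3+R4) = 5.277 Ω.
First divider: V_A = V_CC · 5.277/(20.5 + 5.277) = 0.8393 V.
Stage 2 is unloaded, so V_B = V_A · R4/(R3+R4) = 0.8393 × 3.32/5.860 = 0.4755 V.

V_B ≈ 0.476 V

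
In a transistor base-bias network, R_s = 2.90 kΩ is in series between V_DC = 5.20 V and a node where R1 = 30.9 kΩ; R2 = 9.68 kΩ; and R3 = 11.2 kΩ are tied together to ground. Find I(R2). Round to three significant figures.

I ≈ 0.325 mA

Parallel bank: R_p = 1/(1/30.9 + 1/9.68 + 1/11.2) = 4.445 kΩ.
Node voltage V_A = V_DC · R_p/(R_s + R_p) = 5.20 × 0.6052 = 3.147 V.
Branch current I = V_A/R2 = 3.147/9.68 = 0.3251 mA.
(Check via current divider: I_total = 0.7079 mA; share G_k/ΣG = 0.4592 → same result.)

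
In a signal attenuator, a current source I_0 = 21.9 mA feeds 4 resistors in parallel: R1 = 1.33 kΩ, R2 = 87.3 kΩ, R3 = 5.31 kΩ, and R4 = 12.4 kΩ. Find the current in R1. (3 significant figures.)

I ≈ 16.0 mA

ΣG = 1/1.33 + 1/87.3 + 1/5.31 + 1/12.4 = 1.032.
By the current-divider rule, I = I_0 · G_k/ΣG = 21.9 × 0.7284 = 15.95 mA.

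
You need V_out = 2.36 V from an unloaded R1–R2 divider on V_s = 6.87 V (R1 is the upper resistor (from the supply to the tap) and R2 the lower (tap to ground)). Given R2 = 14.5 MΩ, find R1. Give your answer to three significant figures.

The divider ratio is R2/(R1+R2) = 2.36/6.87 = 0.3435.
So R1 = R2 · (V_s/V_out − 1) = 14.5 × (6.87/2.36 − 1) = 14.5 × 1.911 = 27.71 MΩ.

R1 ≈ 27.7 MΩ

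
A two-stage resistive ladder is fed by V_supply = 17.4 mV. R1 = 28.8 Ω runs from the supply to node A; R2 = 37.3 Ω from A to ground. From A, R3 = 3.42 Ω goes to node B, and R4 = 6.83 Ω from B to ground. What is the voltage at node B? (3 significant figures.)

Node A sees R2 in parallel with the series input of stage 2, R3 + R4 = 10.25 Ω.
Effective lower resistance at A: R2 ‖ 10.25 = 8.040 Ω.
So V_A = 17.4 × 0.2183 = 3.798 mV.
V_B = V_A × 0.6663 = 2.530 mV.

V_B ≈ 2.53 mV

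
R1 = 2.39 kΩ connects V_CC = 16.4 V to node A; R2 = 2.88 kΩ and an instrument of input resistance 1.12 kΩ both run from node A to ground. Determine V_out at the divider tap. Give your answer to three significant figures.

R2 ‖ R_L = (2.88 × 1.12)/(2.88 + 1.12) = 0.8064 kΩ.
Then V_out = V_CC · R2'/(R1 + R2') = 16.4 × 0.8064/3.196 = 4.137 V.

V_out ≈ 4.14 V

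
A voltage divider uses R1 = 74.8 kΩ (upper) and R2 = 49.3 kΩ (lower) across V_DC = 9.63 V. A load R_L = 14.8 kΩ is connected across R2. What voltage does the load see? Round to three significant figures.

The load sits in parallel with R2, giving an effective lower resistance R2' = R2·R_L/(R2+R_L) = 11.38 kΩ.
Voltage divider with the loaded lower leg: V_out = 9.63 × 11.38/(74.8 + 11.38) = 9.63 × 0.1321 = 1.272 V.

V_out ≈ 1.27 V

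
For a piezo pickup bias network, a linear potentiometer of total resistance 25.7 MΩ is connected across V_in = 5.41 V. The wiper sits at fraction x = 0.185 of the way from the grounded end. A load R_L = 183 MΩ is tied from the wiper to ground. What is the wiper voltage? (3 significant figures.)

Lower segment x·R_p = 4.755 MΩ; upper segment (1−x)·R_p = 20.95 MΩ.
Lower segment in parallel with the load: 4.755 ‖ 183 = 4.634 MΩ.
Then V_out = V_in · 4.634/(20.95 + 4.634) = 0.9801 V.

V_out ≈ 0.980 V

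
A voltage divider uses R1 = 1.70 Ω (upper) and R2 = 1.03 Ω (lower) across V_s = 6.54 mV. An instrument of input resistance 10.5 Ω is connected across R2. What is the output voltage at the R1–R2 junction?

First combine the lower leg with the load: R2 ‖ R_L = 0.9380 Ω.
Now apply the divider: V_out = 6.54 × 0.3556 = 2.325 mV.
(Unloaded it would be 2.47 mV; the load pulls it down.)

V_out ≈ 2.33 mV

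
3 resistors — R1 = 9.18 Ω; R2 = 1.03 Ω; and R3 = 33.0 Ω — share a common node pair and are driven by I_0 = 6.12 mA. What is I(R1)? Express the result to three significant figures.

ΣG = 1/9.18 + 1/1.03 + 1/33.0 = 1.110.
R1 takes the fraction G_k/ΣG = 0.1089/1.110 = 0.09813, so I = 6.12 × 0.09813 = 0.6005 mA.

I ≈ 0.601 mA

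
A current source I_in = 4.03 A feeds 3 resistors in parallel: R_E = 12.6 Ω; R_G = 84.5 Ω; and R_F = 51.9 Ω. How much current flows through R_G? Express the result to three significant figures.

Conductances: ΣG = 1/12.6 + 1/84.5 + 1/51.9 = 0.1105 (1/Ω).
By the current-divider rule, I = I_in · G_k/ΣG = 4.03 × 0.1071 = 0.4317 A.

I ≈ 0.432 A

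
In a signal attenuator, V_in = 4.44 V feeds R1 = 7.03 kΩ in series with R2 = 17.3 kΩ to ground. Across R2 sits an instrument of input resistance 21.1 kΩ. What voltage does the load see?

The load sits in parallel with R2, giving an effective lower resistance R2' = R2·R_L/(R2+R_L) = 9.506 kΩ.
Voltage divider with the loaded lower leg: V_out = 4.44 × 9.506/(7.03 + 9.506) = 4.44 × 0.5749 = 2.552 V.

V_out ≈ 2.55 V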